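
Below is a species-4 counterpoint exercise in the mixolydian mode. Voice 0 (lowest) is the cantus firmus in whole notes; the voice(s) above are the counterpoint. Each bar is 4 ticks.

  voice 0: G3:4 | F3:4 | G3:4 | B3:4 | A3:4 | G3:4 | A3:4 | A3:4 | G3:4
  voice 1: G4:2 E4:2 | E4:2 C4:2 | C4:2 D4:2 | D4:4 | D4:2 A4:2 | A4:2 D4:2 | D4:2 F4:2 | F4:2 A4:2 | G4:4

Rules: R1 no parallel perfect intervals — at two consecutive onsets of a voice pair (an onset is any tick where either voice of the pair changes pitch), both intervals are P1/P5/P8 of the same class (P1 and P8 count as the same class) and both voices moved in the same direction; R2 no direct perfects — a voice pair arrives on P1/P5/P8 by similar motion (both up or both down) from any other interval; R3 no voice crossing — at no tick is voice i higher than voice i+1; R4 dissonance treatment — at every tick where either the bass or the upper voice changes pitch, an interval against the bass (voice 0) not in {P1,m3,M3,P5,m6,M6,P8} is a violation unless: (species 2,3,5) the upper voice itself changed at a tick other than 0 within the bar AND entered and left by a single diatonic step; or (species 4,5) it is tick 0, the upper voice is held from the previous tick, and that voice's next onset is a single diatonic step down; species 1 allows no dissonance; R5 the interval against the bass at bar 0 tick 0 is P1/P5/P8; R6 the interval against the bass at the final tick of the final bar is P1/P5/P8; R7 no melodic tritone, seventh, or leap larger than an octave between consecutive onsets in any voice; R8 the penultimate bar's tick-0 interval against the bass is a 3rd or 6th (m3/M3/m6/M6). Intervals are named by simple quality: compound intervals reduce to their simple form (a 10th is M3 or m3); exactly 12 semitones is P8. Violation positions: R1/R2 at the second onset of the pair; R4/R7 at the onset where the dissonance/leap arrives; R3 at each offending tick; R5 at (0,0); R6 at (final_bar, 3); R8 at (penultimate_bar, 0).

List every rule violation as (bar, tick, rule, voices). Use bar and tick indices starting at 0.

bar 0: v0=G3 v1=G4 downbeat P8
bar 1: v0=F3 v1=E4 downbeat M7
bar 2: v0=G3 v1=C4 downbeat P4
bar 3: v0=B3 v1=D4 downbeat m3
bar 4: v0=A3 v1=D4 downbeat P4
bar 5: v0=G3 v1=A4 downbeat M2
bar 6: v0=A3 v1=D4 downbeat P4
bar 7: v0=A3 v1=F4 downbeat m6
bar 8: v0=G3 v1=G4 downbeat P8
  -> R4 @ bar 1 tick 0 v(0, 1): F3/E4 M7 untreated
  -> R4 @ bar 2 tick 0 v(0, 1): G3/C4 P4 untreated
  -> R4 @ bar 4 tick 0 v(0, 1): A3/D4 P4 untreated
  -> R4 @ bar 5 tick 0 v(0, 1): G3/A4 M2 untreated
  -> R4 @ bar 6 tick 0 v(0, 1): A3/D4 P4 untreated
  -> R1 @ bar 8 tick 0 v(0, 1): A3/A4 P8 -> G3/G4 P8 similar

(1, 0, R4, (0, 1))
(2, 0, R4, (0, 1))
(4, 0, R4, (0, 1))
(5, 0, R4, (0, 1))
(6, 0, R4, (0, 1))
(8, 0, R1, (0, 1))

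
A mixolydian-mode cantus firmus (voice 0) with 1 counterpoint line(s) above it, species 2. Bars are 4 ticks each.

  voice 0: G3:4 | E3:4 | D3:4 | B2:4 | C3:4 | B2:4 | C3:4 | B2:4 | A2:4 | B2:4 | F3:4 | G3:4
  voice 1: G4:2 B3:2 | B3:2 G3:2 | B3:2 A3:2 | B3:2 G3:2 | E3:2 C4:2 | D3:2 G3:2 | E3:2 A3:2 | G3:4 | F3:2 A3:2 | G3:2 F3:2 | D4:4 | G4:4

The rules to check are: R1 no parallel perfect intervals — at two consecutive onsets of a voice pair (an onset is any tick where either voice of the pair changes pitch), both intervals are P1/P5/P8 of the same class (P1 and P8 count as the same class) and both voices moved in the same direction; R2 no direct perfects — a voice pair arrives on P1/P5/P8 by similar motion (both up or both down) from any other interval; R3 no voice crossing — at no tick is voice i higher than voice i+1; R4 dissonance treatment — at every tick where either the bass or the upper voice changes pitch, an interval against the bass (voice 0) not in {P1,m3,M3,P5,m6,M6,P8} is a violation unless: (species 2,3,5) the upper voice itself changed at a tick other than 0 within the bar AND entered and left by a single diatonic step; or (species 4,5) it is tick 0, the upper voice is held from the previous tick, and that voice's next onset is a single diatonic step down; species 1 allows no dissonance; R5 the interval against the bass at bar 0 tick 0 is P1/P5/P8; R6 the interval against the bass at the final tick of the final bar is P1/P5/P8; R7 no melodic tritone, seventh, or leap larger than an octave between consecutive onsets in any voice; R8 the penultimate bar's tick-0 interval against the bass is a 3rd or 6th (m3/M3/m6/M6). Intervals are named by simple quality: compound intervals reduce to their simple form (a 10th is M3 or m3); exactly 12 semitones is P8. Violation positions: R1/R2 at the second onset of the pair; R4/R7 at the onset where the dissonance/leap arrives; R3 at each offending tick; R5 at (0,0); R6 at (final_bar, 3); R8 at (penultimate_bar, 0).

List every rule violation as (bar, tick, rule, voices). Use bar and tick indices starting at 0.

(5, 0, R7, (1,))
(9, 2, R4, (0, 1))
(10, 0, R7, (0,))
(11, 0, R2, (0, 1))

bar 0: v0=G3 v1=G4 downbeat P8
bar 1: v0=E3 v1=B3 downbeat P5
bar 2: v0=D3 v1=B3 downbeat M6
bar 3: v0=B2 v1=B3 downbeat P8
bar 4: v0=C3 v1=E3 downbeat M3
bar 5: v0=B2 v1=D3 downbeat m3
bar 6: v0=C3 v1=E3 downbeat M3
bar 7: v0=B2 v1=G3 downbeat m6
bar 8: v0=A2 v1=F3 downbeat m6
bar 9: v0=B2 v1=G3 downbeat m6
bar 10: v0=F3 v1=D4 downbeat M6
bar 11: v0=G3 v1=G4 downbeat P8
  -> R7 @ bar 5 tick 0 v(1,): C4->D3 leap 10st
  -> R4 @ bar 9 tick 2 v(0, 1): B2/F3 TT untreated
  -> R7 @ bar 10 tick 0 v(0,): B2->F3 leap 6st
  -> R2 @ bar 11 tick 0 v(0, 1): F3/D4 M6 -> G3/G4 P8 similar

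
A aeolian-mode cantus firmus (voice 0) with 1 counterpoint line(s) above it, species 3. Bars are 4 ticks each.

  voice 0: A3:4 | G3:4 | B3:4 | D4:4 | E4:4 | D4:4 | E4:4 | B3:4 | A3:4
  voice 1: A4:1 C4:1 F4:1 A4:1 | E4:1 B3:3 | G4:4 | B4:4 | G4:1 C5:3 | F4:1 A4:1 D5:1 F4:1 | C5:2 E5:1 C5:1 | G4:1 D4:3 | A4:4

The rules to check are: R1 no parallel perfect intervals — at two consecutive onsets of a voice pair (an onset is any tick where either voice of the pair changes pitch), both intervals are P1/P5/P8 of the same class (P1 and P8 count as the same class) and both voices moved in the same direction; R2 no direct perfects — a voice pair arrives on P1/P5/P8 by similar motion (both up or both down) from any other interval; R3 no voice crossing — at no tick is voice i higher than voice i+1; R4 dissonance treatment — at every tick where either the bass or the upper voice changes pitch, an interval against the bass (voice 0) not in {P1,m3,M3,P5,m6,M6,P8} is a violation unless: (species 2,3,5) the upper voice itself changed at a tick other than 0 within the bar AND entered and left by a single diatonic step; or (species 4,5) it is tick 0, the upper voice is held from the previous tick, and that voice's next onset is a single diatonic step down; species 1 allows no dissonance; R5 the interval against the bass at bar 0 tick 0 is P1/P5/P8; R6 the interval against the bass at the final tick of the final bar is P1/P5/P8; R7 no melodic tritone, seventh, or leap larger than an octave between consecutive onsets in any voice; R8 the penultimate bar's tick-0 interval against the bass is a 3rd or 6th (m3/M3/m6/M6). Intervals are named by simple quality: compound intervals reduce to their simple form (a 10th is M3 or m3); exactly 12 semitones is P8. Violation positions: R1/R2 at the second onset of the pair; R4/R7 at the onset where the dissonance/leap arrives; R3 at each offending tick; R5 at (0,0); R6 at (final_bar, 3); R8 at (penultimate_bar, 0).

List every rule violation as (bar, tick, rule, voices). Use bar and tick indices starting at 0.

bar 0: v0=A3 v1=A4 downbeat P8
bar 1: v0=G3 v1=E4 downbeat M6
bar 2: v0=B3 v1=G4 downbeat m6
bar 3: v0=D4 v1=B4 downbeat M6
bar 4: v0=E4 v1=G4 downbeat m3
bar 5: v0=D4 v1=F4 downbeat m3
bar 6: v0=E4 v1=C5 downbeat m6
bar 7: v0=B3 v1=G4 downbeat m6
bar 8: v0=A3 v1=A4 downbeat P8

No violations across 9 bars (A3..A3 vs A4..A4).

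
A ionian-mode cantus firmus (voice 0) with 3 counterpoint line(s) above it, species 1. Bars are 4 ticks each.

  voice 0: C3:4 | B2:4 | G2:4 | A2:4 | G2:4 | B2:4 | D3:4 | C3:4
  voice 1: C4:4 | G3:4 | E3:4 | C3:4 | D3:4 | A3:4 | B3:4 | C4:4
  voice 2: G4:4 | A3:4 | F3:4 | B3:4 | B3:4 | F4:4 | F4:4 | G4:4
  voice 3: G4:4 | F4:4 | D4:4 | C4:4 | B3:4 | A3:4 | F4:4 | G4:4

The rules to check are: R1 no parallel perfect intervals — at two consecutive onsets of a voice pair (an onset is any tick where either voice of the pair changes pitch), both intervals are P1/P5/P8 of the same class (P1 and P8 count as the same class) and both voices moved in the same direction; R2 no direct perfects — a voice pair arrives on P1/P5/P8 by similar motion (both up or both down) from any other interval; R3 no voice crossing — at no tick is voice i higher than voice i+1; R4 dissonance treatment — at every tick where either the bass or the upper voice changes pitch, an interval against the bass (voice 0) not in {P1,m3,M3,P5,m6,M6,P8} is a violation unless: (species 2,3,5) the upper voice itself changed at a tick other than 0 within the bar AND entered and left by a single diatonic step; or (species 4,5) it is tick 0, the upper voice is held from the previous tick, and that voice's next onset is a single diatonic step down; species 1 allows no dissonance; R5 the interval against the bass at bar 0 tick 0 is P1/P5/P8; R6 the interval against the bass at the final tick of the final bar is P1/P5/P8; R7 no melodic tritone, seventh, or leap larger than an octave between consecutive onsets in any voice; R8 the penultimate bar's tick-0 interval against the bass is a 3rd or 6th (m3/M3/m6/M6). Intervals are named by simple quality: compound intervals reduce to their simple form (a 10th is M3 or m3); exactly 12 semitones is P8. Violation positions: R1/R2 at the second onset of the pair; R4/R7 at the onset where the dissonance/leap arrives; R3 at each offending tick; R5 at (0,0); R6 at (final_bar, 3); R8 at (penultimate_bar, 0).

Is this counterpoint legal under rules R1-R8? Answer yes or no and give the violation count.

No (19 violations)

bar 0: v0=C3 v1=C4 v2=G4 v3=G4 (P5)
bar 1: v0=B2 v1=G3 v2=A3 v3=F4 (TT)
bar 2: v0=G2 v1=E3 v2=F3 v3=D4 (P5)
bar 3: v0=A2 v1=C3 v2=B3 v3=C4 (m3)
bar 4: v0=G2 v1=D3 v2=B3 v3=B3 (M3)
bar 5: v0=B2 v1=A3 v2=F4 v3=A3 (m7)
bar 6: v0=D3 v1=B3 v2=F4 v3=F4 (m3)
bar 7: v0=C3 v1=C4 v2=G4 v3=G4 (P5)
  R4 @ bar1.0: B2/A3 m7 untreated
  R4 @ bar1.0: B2/F4 TT untreated
  R7 @ bar1.0: G4->A3 leap 10st
  R2 @ bar2.0: B2/F4 TT -> G2/D4 P5 similar
  R4 @ bar2.0: G2/F3 m7 untreated
  R2 @ bar3.0: E3/D4 m7 -> C3/C4 P8 similar
  R4 @ bar3.0: A2/B3 M2 untreated
  R7 @ bar3.0: F3->B3 leap 6st
  R3 @ bar5.0: F4 above A3
  R4 @ bar5.0: B2/A3 m7 untreated
  R4 @ bar5.0: B2/F4 TT untreated
  R4 @ bar5.0: B2/A3 m7 untreated
  R7 @ bar5.0: B3->F4 leap 6st
  R3 @ bar5.1: F4 above A3
  R3 @ bar5.2: F4 above A3
  R3 @ bar5.3: F4 above A3
  R1 @ bar7.0: F4/F4 P1 -> G4/G4 P1 similar
  R2 @ bar7.0: B3/F4 TT -> C4/G4 P5 similar
  R2 @ bar7.0: B3/F4 TT -> C4/G4 P5 similar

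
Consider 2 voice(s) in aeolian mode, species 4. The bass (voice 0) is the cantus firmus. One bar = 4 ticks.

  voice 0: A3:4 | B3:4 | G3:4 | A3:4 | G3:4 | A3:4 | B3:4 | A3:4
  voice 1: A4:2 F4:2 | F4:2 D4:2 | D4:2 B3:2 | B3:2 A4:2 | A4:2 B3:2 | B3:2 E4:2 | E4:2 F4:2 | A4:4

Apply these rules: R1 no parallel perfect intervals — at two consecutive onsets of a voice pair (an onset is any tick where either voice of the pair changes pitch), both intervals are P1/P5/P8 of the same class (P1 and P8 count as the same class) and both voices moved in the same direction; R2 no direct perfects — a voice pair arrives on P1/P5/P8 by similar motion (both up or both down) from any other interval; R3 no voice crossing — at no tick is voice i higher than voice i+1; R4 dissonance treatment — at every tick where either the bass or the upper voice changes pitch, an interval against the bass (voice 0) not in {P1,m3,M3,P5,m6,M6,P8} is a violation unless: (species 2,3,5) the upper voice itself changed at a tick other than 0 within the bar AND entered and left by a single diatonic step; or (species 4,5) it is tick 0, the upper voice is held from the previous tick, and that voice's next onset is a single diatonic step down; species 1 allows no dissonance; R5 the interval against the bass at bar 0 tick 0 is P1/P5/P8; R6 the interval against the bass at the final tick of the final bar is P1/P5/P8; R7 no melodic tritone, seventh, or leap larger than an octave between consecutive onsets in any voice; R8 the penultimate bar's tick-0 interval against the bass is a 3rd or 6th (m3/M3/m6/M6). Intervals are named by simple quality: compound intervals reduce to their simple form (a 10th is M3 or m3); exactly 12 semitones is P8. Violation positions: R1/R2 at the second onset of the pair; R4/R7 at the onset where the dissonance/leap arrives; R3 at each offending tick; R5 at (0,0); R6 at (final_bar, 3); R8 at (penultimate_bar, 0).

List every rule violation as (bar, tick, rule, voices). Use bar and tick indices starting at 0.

bar 0: v0=A3 v1=A4 downbeat P8
bar 1: v0=B3 v1=F4 downbeat TT
bar 2: v0=G3 v1=D4 downbeat P5
bar 3: v0=A3 v1=B3 downbeat M2
bar 4: v0=G3 v1=A4 downbeat M2
bar 5: v0=A3 v1=B3 downbeat M2
bar 6: v0=B3 v1=E4 downbeat P4
bar 7: v0=A3 v1=A4 downbeat P8
  -> R4 @ bar 1 tick 0 v(0, 1): B3/F4 TT untreated
  -> R4 @ bar 3 tick 0 v(0, 1): A3/B3 M2 untreated
  -> R7 @ bar 3 tick 2 v(1,): B3->A4 leap 10st
  -> R4 @ bar 4 tick 0 v(0, 1): G3/A4 M2 untreated
  -> R7 @ bar 4 tick 2 v(1,): A4->B3 leap 10st
  -> R4 @ bar 5 tick 0 v(0, 1): A3/B3 M2 untreated
  -> R4 @ bar 6 tick 0 v(0, 1): B3/E4 P4 untreated
  -> R8 @ bar 6 tick 0 v(0, 1): penult P4 not 3rd/6th
  -> R4 @ bar 6 tick 2 v(0, 1): B3/F4 TT untreated

(1, 0, R4, (0, 1))
(3, 0, R4, (0, 1))
(3, 2, R7, (1,))
(4, 0, R4, (0, 1))
(4, 2, R7, (1,))
(5, 0, R4, (0, 1))
(6, 0, R4, (0, 1))
(6, 0, R8, (0, 1))
(6, 2, R4, (0, 1))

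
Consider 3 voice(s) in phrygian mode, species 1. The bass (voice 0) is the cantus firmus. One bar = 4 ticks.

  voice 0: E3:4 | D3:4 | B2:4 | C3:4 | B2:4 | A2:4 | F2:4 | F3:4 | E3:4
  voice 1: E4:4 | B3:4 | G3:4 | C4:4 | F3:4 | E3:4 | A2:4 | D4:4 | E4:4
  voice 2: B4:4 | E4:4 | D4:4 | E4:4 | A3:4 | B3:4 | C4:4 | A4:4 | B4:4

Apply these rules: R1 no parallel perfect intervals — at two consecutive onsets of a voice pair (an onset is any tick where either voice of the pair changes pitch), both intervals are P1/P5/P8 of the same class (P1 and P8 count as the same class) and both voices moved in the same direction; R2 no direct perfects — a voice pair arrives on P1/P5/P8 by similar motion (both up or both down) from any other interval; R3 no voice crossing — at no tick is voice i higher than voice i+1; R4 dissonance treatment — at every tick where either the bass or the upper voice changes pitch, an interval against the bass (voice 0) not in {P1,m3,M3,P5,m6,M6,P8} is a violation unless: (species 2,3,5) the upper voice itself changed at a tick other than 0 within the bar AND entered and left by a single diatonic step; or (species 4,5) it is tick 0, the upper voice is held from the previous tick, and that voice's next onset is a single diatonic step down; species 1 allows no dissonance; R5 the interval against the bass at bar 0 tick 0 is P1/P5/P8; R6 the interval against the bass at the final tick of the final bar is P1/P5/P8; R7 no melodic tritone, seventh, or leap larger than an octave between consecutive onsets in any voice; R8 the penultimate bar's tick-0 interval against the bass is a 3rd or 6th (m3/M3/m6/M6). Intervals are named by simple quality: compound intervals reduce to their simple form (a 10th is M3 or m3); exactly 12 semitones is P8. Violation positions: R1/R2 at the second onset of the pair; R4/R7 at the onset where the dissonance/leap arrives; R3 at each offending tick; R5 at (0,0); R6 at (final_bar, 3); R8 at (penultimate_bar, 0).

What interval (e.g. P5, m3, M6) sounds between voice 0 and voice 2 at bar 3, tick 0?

voice 0=C3 voice 2=E4 -> M3

M3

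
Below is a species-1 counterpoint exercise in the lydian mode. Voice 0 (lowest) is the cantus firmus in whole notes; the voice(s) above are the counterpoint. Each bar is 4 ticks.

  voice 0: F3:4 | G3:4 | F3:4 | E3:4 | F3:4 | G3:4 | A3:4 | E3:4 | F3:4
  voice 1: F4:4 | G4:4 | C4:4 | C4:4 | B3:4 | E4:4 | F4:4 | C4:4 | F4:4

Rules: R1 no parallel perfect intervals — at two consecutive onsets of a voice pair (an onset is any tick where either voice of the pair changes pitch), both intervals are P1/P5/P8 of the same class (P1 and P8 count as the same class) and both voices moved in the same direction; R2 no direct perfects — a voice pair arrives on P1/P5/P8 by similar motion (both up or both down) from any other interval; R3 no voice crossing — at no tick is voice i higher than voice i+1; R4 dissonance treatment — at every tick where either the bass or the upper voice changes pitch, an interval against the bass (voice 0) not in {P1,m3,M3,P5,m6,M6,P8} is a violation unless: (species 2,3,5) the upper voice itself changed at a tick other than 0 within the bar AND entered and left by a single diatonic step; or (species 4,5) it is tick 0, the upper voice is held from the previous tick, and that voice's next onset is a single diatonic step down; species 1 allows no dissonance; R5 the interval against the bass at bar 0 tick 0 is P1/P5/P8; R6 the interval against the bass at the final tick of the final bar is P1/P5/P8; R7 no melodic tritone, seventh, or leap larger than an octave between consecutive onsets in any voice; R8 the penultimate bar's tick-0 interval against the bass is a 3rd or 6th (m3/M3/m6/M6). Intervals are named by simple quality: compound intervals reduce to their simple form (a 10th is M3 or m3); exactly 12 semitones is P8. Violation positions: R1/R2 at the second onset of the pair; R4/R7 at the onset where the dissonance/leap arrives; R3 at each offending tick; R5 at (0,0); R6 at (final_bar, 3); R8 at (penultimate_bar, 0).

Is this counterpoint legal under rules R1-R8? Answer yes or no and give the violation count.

bar 0: v0=F3 v1=F4 (P8)
bar 1: v0=G3 v1=G4 (P8)
bar 2: v0=F3 v1=C4 (P5)
bar 3: v0=E3 v1=C4 (m6)
bar 4: v0=F3 v1=B3 (TT)
bar 5: v0=G3 v1=E4 (M6)
bar 6: v0=A3 v1=F4 (m6)
bar 7: v0=E3 v1=C4 (m6)
bar 8: v0=F3 v1=F4 (P8)
  R1 @ bar1.0: F3/F4 P8 -> G3/G4 P8 similar
  R2 @ bar2.0: G3/G4 P8 -> F3/C4 P5 similar
  R4 @ bar4.0: F3/B3 TT untreated
  R2 @ bar8.0: E3/C4 m6 -> F3/F4 P8 similar

No (4 violations)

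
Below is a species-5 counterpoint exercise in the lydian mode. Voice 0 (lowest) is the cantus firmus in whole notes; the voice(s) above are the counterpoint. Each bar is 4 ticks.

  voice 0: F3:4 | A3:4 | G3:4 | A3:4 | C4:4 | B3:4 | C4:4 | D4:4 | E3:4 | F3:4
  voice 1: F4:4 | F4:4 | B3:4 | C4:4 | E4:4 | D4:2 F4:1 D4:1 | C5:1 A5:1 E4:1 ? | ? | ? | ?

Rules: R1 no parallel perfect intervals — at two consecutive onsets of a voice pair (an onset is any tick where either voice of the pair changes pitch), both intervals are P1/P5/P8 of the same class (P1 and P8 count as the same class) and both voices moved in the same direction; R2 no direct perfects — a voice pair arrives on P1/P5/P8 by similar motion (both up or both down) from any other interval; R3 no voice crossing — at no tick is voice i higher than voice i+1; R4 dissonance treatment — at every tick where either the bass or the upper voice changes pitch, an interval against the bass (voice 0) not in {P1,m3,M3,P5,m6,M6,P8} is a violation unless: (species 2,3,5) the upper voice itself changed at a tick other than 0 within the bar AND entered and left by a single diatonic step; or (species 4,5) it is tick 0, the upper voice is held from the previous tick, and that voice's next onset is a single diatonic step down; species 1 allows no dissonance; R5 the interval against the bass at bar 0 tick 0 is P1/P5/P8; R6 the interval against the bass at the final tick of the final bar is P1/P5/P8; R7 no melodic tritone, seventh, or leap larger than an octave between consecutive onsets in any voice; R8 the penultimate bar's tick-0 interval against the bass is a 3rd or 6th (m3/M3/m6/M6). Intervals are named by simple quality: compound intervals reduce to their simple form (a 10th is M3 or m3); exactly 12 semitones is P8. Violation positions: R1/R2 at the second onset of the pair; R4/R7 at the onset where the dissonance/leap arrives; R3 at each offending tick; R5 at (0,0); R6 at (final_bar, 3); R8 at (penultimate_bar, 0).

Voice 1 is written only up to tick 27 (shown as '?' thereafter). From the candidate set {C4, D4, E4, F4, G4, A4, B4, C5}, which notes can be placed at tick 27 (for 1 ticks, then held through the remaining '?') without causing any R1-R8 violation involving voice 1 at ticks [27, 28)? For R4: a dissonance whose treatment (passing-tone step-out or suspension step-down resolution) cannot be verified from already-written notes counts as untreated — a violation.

{A4, C4, C5, E4, G4}

C4: legal
D4: violates R4
E4: legal
F4: violates R4
G4: legal
A4: legal
B4: violates R4
C5: legal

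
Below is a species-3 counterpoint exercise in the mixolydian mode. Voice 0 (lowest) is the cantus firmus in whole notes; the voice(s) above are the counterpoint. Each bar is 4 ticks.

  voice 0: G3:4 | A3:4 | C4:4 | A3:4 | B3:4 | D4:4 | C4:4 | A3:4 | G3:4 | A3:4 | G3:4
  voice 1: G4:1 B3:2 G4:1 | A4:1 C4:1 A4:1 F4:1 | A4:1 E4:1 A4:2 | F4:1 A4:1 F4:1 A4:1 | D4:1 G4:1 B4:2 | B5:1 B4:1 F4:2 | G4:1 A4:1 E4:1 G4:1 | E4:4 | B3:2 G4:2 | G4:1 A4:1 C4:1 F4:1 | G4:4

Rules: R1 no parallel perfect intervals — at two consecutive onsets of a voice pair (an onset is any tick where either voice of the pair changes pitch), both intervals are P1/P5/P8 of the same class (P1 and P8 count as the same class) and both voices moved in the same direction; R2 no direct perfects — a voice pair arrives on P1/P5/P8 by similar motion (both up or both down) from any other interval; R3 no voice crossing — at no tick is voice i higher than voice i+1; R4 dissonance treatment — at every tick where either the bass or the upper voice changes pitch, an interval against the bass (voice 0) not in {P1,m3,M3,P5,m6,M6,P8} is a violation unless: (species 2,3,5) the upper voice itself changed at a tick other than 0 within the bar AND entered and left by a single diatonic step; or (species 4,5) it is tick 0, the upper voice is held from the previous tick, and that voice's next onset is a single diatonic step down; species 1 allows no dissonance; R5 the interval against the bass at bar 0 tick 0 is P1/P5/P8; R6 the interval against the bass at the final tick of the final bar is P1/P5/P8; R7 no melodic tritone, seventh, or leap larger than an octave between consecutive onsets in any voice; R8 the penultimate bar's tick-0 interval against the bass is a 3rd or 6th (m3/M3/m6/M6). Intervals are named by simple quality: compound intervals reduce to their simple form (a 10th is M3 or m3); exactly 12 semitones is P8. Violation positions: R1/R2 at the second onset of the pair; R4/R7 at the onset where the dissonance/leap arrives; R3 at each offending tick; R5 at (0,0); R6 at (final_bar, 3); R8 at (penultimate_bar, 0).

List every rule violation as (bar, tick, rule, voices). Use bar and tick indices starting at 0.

(1, 0, R1, (0, 1))
(5, 2, R7, (1,))
(7, 0, R1, (0, 1))
(9, 0, R4, (0, 1))
(9, 0, R8, (0, 1))

bar 0: v0=G3 v1=G4 downbeat P8
bar 1: v0=A3 v1=A4 downbeat P8
bar 2: v0=C4 v1=A4 downbeat M6
bar 3: v0=A3 v1=F4 downbeat m6
bar 4: v0=B3 v1=D4 downbeat m3
bar 5: v0=D4 v1=B5 downbeat M6
bar 6: v0=C4 v1=G4 downbeat P5
bar 7: v0=A3 v1=E4 downbeat P5
bar 8: v0=G3 v1=B3 downbeat M3
bar 9: v0=A3 v1=G4 downbeat m7
bar 10: v0=G3 v1=G4 downbeat P8
  -> R1 @ bar 1 tick 0 v(0, 1): G3/G4 P8 -> A3/A4 P8 similar
  -> R7 @ bar 5 tick 2 v(1,): B4->F4 leap 6st
  -> R1 @ bar 7 tick 0 v(0, 1): C4/G4 P5 -> A3/E4 P5 similar
  -> R4 @ bar 9 tick 0 v(0, 1): A3/G4 m7 untreated
  -> R8 @ bar 9 tick 0 v(0, 1): penult m7 not 3rd/6th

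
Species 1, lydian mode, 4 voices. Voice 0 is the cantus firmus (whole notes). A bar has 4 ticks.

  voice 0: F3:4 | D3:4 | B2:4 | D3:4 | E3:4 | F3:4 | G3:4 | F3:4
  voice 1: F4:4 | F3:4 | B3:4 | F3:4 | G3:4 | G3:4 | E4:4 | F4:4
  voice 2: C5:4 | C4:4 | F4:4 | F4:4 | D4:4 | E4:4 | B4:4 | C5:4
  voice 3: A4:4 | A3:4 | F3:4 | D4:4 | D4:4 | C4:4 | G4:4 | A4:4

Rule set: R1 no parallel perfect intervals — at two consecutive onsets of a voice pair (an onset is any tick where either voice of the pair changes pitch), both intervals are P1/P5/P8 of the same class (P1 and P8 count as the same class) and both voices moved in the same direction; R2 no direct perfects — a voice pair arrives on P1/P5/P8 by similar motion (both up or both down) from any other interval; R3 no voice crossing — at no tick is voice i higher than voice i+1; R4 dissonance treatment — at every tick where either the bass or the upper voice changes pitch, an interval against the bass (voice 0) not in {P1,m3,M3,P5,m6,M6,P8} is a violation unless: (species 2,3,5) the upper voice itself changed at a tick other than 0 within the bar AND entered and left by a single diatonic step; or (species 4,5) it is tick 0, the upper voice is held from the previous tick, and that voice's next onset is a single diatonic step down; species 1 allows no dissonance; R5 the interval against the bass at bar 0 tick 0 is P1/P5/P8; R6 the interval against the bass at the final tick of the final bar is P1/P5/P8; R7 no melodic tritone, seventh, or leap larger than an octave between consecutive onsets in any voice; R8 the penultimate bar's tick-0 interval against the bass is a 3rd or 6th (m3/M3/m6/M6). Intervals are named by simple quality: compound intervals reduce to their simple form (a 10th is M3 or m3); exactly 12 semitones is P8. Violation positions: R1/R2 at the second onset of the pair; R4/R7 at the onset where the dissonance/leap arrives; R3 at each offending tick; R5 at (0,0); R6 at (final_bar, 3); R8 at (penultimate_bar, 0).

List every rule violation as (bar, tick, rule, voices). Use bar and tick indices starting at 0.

(0, 0, R3, (2, 3))
(0, 0, R5, (0, 3))
(0, 1, R3, (2, 3))
(0, 2, R3, (2, 3))
(0, 3, R3, (2, 3))
(1, 0, R1, (1, 2))
(1, 0, R2, (0, 3))
(1, 0, R3, (2, 3))
(1, 0, R4, (0, 2))
(1, 1, R3, (2, 3))
(1, 2, R3, (2, 3))
(1, 3, R3, (2, 3))
(2, 0, R3, (2, 3))
(2, 0, R4, (0, 2))
(2, 0, R4, (0, 3))
(2, 0, R7, (1,))
(2, 1, R3, (2, 3))
(2, 2, R3, (2, 3))
(2, 3, R3, (2, 3))
(3, 0, R2, (0, 3))
(3, 0, R3, (2, 3))
(3, 0, R7, (1,))
(3, 1, R3, (2, 3))
(3, 2, R3, (2, 3))
(3, 3, R3, (2, 3))
(4, 0, R4, (0, 2))
(4, 0, R4, (0, 3))
(5, 0, R3, (2, 3))
(5, 0, R4, (0, 1))
(5, 0, R4, (0, 2))
(5, 1, R3, (2, 3))
(5, 2, R3, (2, 3))
(5, 3, R3, (2, 3))
(6, 0, R2, (0, 3))
(6, 0, R2, (1, 2))
(6, 0, R3, (2, 3))
(6, 0, R8, (0, 3))
(6, 1, R3, (2, 3))
(6, 2, R3, (2, 3))
(6, 3, R3, (2, 3))
(7, 0, R1, (1, 2))
(7, 0, R3, (2, 3))
(7, 1, R3, (2, 3))
(7, 2, R3, (2, 3))
(7, 3, R3, (2, 3))
(7, 3, R6, (0, 3))

bar 0: v0=F3 v1=F4 v2=C5 v3=A4 downbeat M3
bar 1: v0=D3 v1=F3 v2=C4 v3=A3 downbeat P5
bar 2: v0=B2 v1=B3 v2=F4 v3=F3 downbeat TT
bar 3: v0=D3 v1=F3 v2=F4 v3=D4 downbeat P8
bar 4: v0=E3 v1=G3 v2=D4 v3=D4 downbeat m7
bar 5: v0=F3 v1=G3 v2=E4 v3=C4 downbeat P5
bar 6: v0=G3 v1=E4 v2=B4 v3=G4 downbeat P8
bar 7: v0=F3 v1=F4 v2=C5 v3=A4 downbeat M3
  -> R3 @ bar 0 tick 0 v(2, 3): C5 above A4
  -> R5 @ bar 0 tick 0 v(0, 3): opens on M3
  -> R3 @ bar 0 tick 1 v(2, 3): C5 above A4
  -> R3 @ bar 0 tick 2 v(2, 3): C5 above A4
  -> R3 @ bar 0 tick 3 v(2, 3): C5 above A4
  -> R1 @ bar 1 tick 0 v(1, 2): F4/C5 P5 -> F3/C4 P5 similar
  -> R2 @ bar 1 tick 0 v(0, 3): F3/A4 M3 -> D3/A3 P5 similar
  -> R3 @ bar 1 tick 0 v(2, 3): C4 above A3
  -> R4 @ bar 1 tick 0 v(0, 2): D3/C4 m7 untreated
  -> R3 @ bar 1 tick 1 v(2, 3): C4 above A3
  -> R3 @ bar 1 tick 2 v(2, 3): C4 above A3
  -> R3 @ bar 1 tick 3 v(2, 3): C4 above A3
  -> R3 @ bar 2 tick 0 v(2, 3): F4 above F3
  -> R4 @ bar 2 tick 0 v(0, 2): B2/F4 TT untreated
  -> R4 @ bar 2 tick 0 v(0, 3): B2/F3 TT untreated
  -> R7 @ bar 2 tick 0 v(1,): F3->B3 leap 6st
  -> R3 @ bar 2 tick 1 v(2, 3): F4 above F3
  -> R3 @ bar 2 tick 2 v(2, 3): F4 above F3
  -> R3 @ bar 2 tick 3 v(2, 3): F4 above F3
  -> R2 @ bar 3 tick 0 v(0, 3): B2/F3 TT -> D3/D4 P8 similar
  -> R3 @ bar 3 tick 0 v(2, 3): F4 above D4
  -> R7 @ bar 3 tick 0 v(1,): B3->F3 leap 6st
  -> R3 @ bar 3 tick 1 v(2, 3): F4 above D4
  -> R3 @ bar 3 tick 2 v(2, 3): F4 above D4
  -> R3 @ bar 3 tick 3 v(2, 3): F4 above D4
  -> R4 @ bar 4 tick 0 v(0, 2): E3/D4 m7 untreated
  -> R4 @ bar 4 tick 0 v(0, 3): E3/D4 m7 untreated
  -> R3 @ bar 5 tick 0 v(2, 3): E4 above C4
  -> R4 @ bar 5 tick 0 v(0, 1): F3/G3 M2 untreated
  -> R4 @ bar 5 tick 0 v(0, 2): F3/E4 M7 untreated
  -> R3 @ bar 5 tick 1 v(2, 3): E4 above C4
  -> R3 @ bar 5 tick 2 v(2, 3): E4 above C4
  -> R3 @ bar 5 tick 3 v(2, 3): E4 above C4
  -> R2 @ bar 6 tick 0 v(0, 3): F3/C4 P5 -> G3/G4 P8 similar
  -> R2 @ bar 6 tick 0 v(1, 2): G3/E4 M6 -> E4/B4 P5 similar
  -> R3 @ bar 6 tick 0 v(2, 3): B4 above G4
  -> R8 @ bar 6 tick 0 v(0, 3): penult P8 not 3rd/6th
  -> R3 @ bar 6 tick 1 v(2, 3): B4 above G4
  -> R3 @ bar 6 tick 2 v(2, 3): B4 above G4
  -> R3 @ bar 6 tick 3 v(2, 3): B4 above G4
  -> R1 @ bar 7 tick 0 v(1, 2): E4/B4 P5 -> F4/C5 P5 similar
  -> R3 @ bar 7 tick 0 v(2, 3): C5 above A4
  -> R3 @ bar 7 tick 1 v(2, 3): C5 above A4
  -> R3 @ bar 7 tick 2 v(2, 3): C5 above A4
  -> R3 @ bar 7 tick 3 v(2, 3): C5 above A4
  -> R6 @ bar 7 tick 3 v(0, 3): closes on M3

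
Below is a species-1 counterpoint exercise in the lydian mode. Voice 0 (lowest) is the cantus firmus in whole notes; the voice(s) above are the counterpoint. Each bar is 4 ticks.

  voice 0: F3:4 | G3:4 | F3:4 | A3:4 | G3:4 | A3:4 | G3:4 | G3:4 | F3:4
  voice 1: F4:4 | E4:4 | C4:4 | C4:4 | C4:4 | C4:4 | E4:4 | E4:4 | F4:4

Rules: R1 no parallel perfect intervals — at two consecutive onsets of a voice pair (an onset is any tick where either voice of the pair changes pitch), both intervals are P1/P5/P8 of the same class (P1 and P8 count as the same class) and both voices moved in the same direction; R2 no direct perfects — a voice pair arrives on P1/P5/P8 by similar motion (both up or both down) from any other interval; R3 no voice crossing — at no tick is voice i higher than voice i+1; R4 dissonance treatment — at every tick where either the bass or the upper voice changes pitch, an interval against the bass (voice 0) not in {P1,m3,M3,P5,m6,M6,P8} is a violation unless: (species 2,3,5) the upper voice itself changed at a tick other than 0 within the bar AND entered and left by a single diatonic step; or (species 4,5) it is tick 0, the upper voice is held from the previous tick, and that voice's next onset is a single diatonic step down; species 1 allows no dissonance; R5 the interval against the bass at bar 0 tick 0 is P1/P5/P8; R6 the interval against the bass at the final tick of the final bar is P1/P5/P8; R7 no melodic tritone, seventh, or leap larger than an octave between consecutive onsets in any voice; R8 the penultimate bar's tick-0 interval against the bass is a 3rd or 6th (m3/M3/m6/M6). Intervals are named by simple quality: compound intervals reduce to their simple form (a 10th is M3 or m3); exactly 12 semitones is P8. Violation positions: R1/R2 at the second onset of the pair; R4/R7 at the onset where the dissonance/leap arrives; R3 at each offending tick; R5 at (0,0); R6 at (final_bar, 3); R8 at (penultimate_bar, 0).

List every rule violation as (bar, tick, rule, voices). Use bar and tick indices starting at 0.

(2, 0, R2, (0, 1))
(4, 0, R4, (0, 1))

bar 0: v0=F3 v1=F4 downbeat P8
bar 1: v0=G3 v1=E4 downbeat M6
bar 2: v0=F3 v1=C4 downbeat P5
bar 3: v0=A3 v1=C4 downbeat m3
bar 4: v0=G3 v1=C4 downbeat P4
bar 5: v0=A3 v1=C4 downbeat m3
bar 6: v0=G3 v1=E4 downbeat M6
bar 7: v0=G3 v1=E4 downbeat M6
bar 8: v0=F3 v1=F4 downbeat P8
  -> R2 @ bar 2 tick 0 v(0, 1): G3/E4 M6 -> F3/C4 P5 similar
  -> R4 @ bar 4 tick 0 v(0, 1): G3/C4 P4 untreated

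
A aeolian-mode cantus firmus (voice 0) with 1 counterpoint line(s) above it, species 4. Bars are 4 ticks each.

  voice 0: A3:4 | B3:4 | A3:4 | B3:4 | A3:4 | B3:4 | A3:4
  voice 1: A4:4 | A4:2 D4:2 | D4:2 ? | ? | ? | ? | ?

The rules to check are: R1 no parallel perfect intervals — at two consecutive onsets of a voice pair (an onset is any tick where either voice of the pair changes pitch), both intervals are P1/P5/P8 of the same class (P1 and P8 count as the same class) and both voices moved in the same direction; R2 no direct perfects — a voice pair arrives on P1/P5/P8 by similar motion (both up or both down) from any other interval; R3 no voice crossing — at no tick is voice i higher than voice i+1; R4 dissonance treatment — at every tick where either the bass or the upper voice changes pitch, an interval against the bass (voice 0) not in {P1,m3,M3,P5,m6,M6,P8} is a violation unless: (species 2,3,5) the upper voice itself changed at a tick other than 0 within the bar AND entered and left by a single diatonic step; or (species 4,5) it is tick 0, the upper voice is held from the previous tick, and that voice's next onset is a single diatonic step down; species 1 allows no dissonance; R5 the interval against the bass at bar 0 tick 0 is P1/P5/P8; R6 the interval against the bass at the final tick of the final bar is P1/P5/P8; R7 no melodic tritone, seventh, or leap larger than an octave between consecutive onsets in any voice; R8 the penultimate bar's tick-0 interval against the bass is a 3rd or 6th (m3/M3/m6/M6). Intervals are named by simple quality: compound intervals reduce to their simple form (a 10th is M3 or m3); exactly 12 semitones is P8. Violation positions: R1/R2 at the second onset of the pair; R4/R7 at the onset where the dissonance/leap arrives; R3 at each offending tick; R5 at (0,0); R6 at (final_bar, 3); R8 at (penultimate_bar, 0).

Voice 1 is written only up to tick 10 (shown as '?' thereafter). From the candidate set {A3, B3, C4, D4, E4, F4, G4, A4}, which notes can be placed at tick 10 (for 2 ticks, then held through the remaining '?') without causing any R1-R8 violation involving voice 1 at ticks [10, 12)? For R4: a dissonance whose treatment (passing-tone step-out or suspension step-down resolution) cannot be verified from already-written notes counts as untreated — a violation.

{A3, A4, C4, D4, E4, F4}

A3: legal
B3: violates R4
C4: legal
D4: legal
E4: legal
F4: legal
G4: violates R4
A4: legal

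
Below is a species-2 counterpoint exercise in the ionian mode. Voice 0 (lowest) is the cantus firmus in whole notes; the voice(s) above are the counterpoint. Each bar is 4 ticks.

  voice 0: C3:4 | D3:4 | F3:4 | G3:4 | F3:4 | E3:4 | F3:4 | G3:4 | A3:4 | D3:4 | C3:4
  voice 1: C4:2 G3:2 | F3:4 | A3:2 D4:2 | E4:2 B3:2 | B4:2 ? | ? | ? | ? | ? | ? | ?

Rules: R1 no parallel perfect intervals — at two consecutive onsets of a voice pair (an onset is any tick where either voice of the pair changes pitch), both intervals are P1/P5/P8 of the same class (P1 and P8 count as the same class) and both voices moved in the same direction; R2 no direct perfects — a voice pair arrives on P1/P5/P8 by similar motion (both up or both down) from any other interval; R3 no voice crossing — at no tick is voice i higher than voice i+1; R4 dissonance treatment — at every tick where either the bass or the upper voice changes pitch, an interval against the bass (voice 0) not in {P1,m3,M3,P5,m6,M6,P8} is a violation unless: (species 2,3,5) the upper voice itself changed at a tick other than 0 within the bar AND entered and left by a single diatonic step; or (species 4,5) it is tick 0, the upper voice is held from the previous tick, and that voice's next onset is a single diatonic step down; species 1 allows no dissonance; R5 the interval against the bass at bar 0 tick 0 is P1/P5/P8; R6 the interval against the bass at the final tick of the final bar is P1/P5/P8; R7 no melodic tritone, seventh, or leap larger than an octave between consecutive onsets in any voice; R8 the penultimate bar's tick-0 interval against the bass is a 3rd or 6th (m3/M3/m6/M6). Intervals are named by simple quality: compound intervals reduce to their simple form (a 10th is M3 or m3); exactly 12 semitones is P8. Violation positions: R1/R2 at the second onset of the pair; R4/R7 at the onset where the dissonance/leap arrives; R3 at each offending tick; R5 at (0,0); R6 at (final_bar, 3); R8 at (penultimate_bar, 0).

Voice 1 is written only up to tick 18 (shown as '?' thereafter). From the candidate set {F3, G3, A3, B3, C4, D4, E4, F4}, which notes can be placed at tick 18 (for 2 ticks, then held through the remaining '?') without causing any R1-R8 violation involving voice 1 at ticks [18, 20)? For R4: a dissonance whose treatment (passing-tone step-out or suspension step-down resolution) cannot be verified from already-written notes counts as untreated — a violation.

F3: violates R7
G3: violates R4,R7
A3: violates R7
B3: violates R4
C4: violates R7
D4: legal
E4: violates R4
F4: violates R7

{D4}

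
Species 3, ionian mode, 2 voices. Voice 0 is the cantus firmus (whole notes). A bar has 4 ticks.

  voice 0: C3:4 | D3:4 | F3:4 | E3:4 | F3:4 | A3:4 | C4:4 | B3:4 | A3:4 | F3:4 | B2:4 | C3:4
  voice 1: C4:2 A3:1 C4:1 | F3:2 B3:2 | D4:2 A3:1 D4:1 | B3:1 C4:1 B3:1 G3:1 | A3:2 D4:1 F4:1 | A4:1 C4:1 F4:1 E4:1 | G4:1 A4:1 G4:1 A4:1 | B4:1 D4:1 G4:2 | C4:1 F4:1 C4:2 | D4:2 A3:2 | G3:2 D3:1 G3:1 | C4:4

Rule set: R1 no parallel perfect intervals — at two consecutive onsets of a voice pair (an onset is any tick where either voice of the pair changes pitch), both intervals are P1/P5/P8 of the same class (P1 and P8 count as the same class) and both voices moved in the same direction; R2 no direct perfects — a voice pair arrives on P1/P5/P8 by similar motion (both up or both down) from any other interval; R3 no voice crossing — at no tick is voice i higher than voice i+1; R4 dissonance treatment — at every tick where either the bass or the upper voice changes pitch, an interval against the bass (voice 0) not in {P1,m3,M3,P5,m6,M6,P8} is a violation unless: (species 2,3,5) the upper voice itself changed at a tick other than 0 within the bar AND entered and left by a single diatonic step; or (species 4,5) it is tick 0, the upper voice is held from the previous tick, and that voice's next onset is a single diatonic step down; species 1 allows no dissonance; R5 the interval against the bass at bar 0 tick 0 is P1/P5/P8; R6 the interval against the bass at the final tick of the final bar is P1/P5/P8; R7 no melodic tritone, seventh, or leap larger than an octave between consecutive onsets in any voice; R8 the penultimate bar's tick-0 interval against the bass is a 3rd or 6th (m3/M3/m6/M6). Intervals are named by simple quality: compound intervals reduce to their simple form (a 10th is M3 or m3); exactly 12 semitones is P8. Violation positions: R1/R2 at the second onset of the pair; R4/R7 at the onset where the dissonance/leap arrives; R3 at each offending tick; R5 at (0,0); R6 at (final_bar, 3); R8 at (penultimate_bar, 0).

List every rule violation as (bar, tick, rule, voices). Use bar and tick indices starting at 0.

bar 0: v0=C3 v1=C4 downbeat P8
bar 1: v0=D3 v1=F3 downbeat m3
bar 2: v0=F3 v1=D4 downbeat M6
bar 3: v0=E3 v1=B3 downbeat P5
bar 4: v0=F3 v1=A3 downbeat M3
bar 5: v0=A3 v1=A4 downbeat P8
bar 6: v0=C4 v1=G4 downbeat P5
bar 7: v0=B3 v1=B4 downbeat P8
bar 8: v0=A3 v1=C4 downbeat m3
bar 9: v0=F3 v1=D4 downbeat M6
bar 10: v0=B2 v1=G3 downbeat m6
bar 11: v0=C3 v1=C4 downbeat P8
  -> R7 @ bar 1 tick 2 v(1,): F3->B3 leap 6st
  -> R2 @ bar 3 tick 0 v(0, 1): F3/D4 M6 -> E3/B3 P5 similar
  -> R1 @ bar 5 tick 0 v(0, 1): F3/F4 P8 -> A3/A4 P8 similar
  -> R1 @ bar 6 tick 0 v(0, 1): A3/E4 P5 -> C4/G4 P5 similar
  -> R7 @ bar 10 tick 0 v(0,): F3->B2 leap 6st
  -> R2 @ bar 11 tick 0 v(0, 1): B2/G3 m6 -> C3/C4 P8 similar

(1, 2, R7, (1,))
(3, 0, R2, (0, 1))
(5, 0, R1, (0, 1))
(6, 0, R1, (0, 1))
(10, 0, R7, (0,))
(11, 0, R2, (0, 1))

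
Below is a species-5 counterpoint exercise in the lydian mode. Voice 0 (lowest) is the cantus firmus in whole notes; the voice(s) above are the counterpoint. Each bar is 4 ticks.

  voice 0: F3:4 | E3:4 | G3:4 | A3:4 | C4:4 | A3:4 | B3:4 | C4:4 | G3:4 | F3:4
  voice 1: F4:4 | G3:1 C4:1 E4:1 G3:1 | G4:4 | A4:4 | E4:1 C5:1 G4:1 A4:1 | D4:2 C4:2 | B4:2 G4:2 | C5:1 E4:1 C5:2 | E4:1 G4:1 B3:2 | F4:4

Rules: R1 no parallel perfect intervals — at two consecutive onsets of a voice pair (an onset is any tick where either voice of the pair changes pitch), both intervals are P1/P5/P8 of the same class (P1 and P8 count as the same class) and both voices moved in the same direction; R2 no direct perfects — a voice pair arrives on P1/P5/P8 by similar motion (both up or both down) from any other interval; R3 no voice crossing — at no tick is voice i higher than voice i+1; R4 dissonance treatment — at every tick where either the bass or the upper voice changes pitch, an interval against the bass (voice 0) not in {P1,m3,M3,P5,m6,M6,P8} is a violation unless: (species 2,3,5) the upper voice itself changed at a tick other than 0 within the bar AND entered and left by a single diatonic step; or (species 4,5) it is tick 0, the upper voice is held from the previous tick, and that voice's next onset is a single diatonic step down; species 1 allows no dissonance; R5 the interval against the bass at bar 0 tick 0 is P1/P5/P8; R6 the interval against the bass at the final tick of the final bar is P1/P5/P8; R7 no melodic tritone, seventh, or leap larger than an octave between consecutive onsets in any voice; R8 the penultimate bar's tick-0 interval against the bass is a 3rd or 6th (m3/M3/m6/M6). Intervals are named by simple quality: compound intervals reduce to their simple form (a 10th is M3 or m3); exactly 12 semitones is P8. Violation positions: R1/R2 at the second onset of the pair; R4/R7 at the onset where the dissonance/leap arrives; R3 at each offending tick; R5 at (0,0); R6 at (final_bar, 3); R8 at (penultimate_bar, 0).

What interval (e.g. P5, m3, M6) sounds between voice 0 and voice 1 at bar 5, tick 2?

voice 0=A3 voice 1=C4 -> m3

m3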